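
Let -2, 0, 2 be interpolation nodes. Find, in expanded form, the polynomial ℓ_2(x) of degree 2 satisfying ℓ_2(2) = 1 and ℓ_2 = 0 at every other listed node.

ℓ_2(x) = (x + 2)x / [(4)·(2)]
       = (x^2 + 2x) / (8)

ℓ_2(x) = (1/8)x^2 + (1/4)x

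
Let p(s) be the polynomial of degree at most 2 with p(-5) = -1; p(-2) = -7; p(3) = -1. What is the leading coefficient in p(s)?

2/5

L_0(s) = (s + 2)(s - 3) / [24] = (1/24)s^2 - (1/24)s - 1/4
L_1(s) = (s + 5)(s - 3) / [-15] = -(1/15)s^2 - (2/15)s + 1
L_2(s) = (s + 5)(s + 2) / [40] = (1/40)s^2 + (7/40)s + 1/4
p(s) = (-1)·L_0 + (-7)·L_1 + (-1)·L_2
Only the coefficient of s^2 is needed; take it from each L_i and combine:
(-1)·(1/24) + (-7)·(-1/15) + (-1)·(1/40) = 2/5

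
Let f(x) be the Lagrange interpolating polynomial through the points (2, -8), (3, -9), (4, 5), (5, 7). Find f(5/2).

-193/16

L_0(5/2) = (-1/2)·(-3/2)·(-5/2)/[(-1)·(-2)·(-3)] = 5/16
L_1(5/2) = (1/2)·(-3/2)·(-5/2)/[(1)·(-1)·(-2)] = 15/16
L_2(5/2) = (1/2)·(-1/2)·(-5/2)/[(2)·(1)·(-1)] = -5/16
L_3(5/2) = (1/2)·(-1/2)·(-3/2)/[(3)·(2)·(1)] = 1/16
Sum: (-8)·(5/16) + (-9)·(15/16) + 5·(-5/16) + 7·(1/16) = -193/16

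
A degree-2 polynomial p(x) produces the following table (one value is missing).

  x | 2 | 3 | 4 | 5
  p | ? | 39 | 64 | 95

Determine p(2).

20

The 3 known values determine p uniquely (degree ≤ 2).
L_0(2) = (-2)·(-3)/[(-1)·(-2)] = 3
L_1(2) = (-1)·(-3)/[(1)·(-1)] = -3
L_2(2) = (-1)·(-2)/[(2)·(1)] = 1
Sum: 39·(3) + 64·(-3) + 95·(1) = 20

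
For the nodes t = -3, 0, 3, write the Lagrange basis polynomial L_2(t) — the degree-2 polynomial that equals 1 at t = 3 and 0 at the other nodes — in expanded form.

L_2(t) = (t + 3)t / [(6)·(3)]
       = (t^2 + 3t) / (18)

L_2(t) = (1/18)t^2 + (1/6)t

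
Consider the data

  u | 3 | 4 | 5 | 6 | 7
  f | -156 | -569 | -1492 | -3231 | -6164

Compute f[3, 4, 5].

-255

f[3,4] = (-569 - (-156)) / (4 - 3) = -413
f[4,5] = (-1492 - (-569)) / (5 - 4) = -923
f[3,4,5] = (-923 - (-413)) / (5 - 3) = -255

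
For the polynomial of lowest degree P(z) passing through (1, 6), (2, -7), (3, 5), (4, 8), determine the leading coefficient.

The leading coefficient equals the top divided difference P[1,2,3,4].
P[1,2] = (-7 - 6) / (2 - 1) = -13
P[2,3] = (5 - (-7)) / (3 - 2) = 12
P[3,4] = (8 - 5) / (4 - 3) = 3
P[1,2,3] = (12 - (-13)) / (3 - 1) = 25/2
P[2,3,4] = (3 - 12) / (4 - 2) = -9/2
P[1,2,3,4] = (-9/2 - 25/2) / (4 - 1) = -17/3

-17/3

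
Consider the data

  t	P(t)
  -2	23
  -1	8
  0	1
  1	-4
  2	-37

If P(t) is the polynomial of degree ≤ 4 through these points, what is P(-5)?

Using Newton's divided-difference form:
P[-2,-1] = (8 - 23) / (-1 - (-2)) = -15
P[-1,0] = (1 - 8) / (0 - (-1)) = -7
P[0,1] = (-4 - 1) / (1 - 0) = -5
P[1,2] = (-37 - (-4)) / (2 - 1) = -33
P[-2,-1,0] = (-7 - (-15)) / (0 - (-2)) = 4
P[-1,0,1] = (-5 - (-7)) / (1 - (-1)) = 1
P[0,1,2] = (-33 - (-5)) / (2 - 0) = -14
P[-2,-1,0,1] = (1 - 4) / (1 - (-2)) = -1
P[-1,0,1,2] = (-14 - 1) / (2 - (-1)) = -5
P[-2,-1,0,1,2] = (-5 - (-1)) / (2 - (-2)) = -1
P(-5) = 23 + (-15)·(-3) + 4·(-3)·(-4) + (-1)·(-3)·(-4)·(-5) + (-1)·(-3)·(-4)·(-5)·(-6) = -184

-184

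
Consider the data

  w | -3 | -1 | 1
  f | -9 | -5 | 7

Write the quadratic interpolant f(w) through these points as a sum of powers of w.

f(w) = w^2 + 6w

Build the Lagrange basis polynomials:
L_0(w) = (w + 1)(w - 1) / [8] = (1/8)w^2 - 1/8
L_1(w) = (w + 3)(w - 1) / [-4] = -(1/4)w^2 - (1/2)w + 3/4
L_2(w) = (w + 3)(w + 1) / [8] = (1/8)w^2 + (1/2)w + 3/8
f(w) = (-9)·L_0 + (-5)·L_1 + 7·L_2
  (-9)·L_0(w) = -(9/8)w^2 + 9/8
  (-5)·L_1(w) = (5/4)w^2 + (5/2)w - 15/4
  7·L_2(w) = (7/8)w^2 + (7/2)w + 21/8
Adding term by term: w^2 + 6w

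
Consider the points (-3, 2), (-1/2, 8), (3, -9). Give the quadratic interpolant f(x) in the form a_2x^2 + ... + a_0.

Newton's divided differences:
f[-3,-1/2] = (8 - 2) / (-1/2 - (-3)) = 12/5
f[-1/2,3] = (-9 - 8) / (3 - (-1/2)) = -34/7
f[-3,-1/2,3] = (-34/7 - 12/5) / (3 - (-3)) = -127/105
f(x) = 2 + (12/5)·(x + 3) + (-127/105)·(x + 3)(x + 1/2)
Expanding: f(x) = -(127/105)x^2 - (11/6)x + 517/70

f(x) = -(127/105)x^2 - (11/6)x + 517/70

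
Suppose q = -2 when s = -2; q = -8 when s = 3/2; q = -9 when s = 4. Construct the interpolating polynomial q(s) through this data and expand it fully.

L_0(s) = (s - 3/2)(s - 4) / [21] = (1/21)s^2 - (11/42)s + 2/7
L_1(s) = (s + 2)(s - 4) / [-35/4] = -(4/35)s^2 + (8/35)s + 32/35
L_2(s) = (s + 2)(s - 3/2) / [15] = (1/15)s^2 + (1/30)s - 1/5
q(s) = (-2)·L_0 + (-8)·L_1 + (-9)·L_2
  (-2)·L_0(s) = -(2/21)s^2 + (11/21)s - 4/7
  (-8)·L_1(s) = (32/35)s^2 - (64/35)s - 256/35
  (-9)·L_2(s) = -(3/5)s^2 - (3/10)s + 9/5
Adding term by term: (23/105)s^2 - (337/210)s - 213/35

q(s) = (23/105)s^2 - (337/210)s - 213/35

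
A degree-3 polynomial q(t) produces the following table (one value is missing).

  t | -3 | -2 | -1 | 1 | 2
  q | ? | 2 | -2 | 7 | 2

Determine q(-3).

The 4 known values determine q uniquely (degree ≤ 3).
Evaluate each Lagrange basis at t = -3:
L_0(-3) = (-2)·(-4)·(-5)/[(-1)·(-3)·(-4)] = 10/3
L_1(-3) = (-1)·(-4)·(-5)/[(1)·(-2)·(-3)] = -10/3
L_2(-3) = (-1)·(-2)·(-5)/[(3)·(2)·(-1)] = 5/3
L_3(-3) = (-1)·(-2)·(-4)/[(4)·(3)·(1)] = -2/3
Sum: 2·(10/3) + (-2)·(-10/3) + 7·(5/3) + 2·(-2/3) = 71/3

71/3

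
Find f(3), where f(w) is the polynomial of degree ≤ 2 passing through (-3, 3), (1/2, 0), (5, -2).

-115/84

Evaluate each Lagrange basis at w = 3:
L_0(3) = (5/2)·(-2)/[(-7/2)·(-8)] = -5/28
L_1(3) = (6)·(-2)/[(7/2)·(-9/2)] = 16/21
L_2(3) = (6)·(5/2)/[(8)·(9/2)] = 5/12
Sum: 3·(-5/28) + 0 + (-2)·(5/12) = -115/84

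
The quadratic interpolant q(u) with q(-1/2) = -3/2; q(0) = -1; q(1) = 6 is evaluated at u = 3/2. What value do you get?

L_0(3/2) = (3/2)·(1/2)/[(-1/2)·(-3/2)] = 1
L_1(3/2) = (2)·(1/2)/[(1/2)·(-1)] = -2
L_2(3/2) = (2)·(3/2)/[(3/2)·(1)] = 2
Sum: (-3/2)·(1) + (-1)·(-2) + 6·(2) = 25/2

25/2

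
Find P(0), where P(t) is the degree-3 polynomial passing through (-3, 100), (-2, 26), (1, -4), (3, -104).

Evaluate each Lagrange basis at t = 0:
L_0(0) = (2)·(-1)·(-3)/[(-1)·(-4)·(-6)] = -1/4
L_1(0) = (3)·(-1)·(-3)/[(1)·(-3)·(-5)] = 3/5
L_2(0) = (3)·(2)·(-3)/[(4)·(3)·(-2)] = 3/4
L_3(0) = (3)·(2)·(-1)/[(6)·(5)·(2)] = -1/10
Sum: 100·(-1/4) + 26·(3/5) + (-4)·(3/4) + (-104)·(-1/10) = -2

-2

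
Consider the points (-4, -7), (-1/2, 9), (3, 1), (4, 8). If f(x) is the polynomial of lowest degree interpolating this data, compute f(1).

Evaluate each Lagrange basis at x = 1:
L_0(1) = (3/2)·(-2)·(-3)/[(-7/2)·(-7)·(-8)] = -9/196
L_1(1) = (5)·(-2)·(-3)/[(7/2)·(-7/2)·(-9/2)] = 80/147
L_2(1) = (5)·(3/2)·(-3)/[(7)·(7/2)·(-1)] = 45/49
L_3(1) = (5)·(3/2)·(-2)/[(8)·(9/2)·(1)] = -5/12
Sum: (-7)·(-9/196) + 9·(80/147) + 1·(45/49) + 8·(-5/12) = 1649/588

1649/588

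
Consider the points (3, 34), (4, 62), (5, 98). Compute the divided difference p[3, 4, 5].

p[3,4] = (62 - 34) / (4 - 3) = 28
p[4,5] = (98 - 62) / (5 - 4) = 36
p[3,4,5] = (36 - 28) / (5 - 3) = 4

4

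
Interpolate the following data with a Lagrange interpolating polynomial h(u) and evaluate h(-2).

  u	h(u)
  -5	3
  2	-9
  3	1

Evaluate each Lagrange basis at u = -2:
L_0(-2) = (-4)·(-5)/[(-7)·(-8)] = 5/14
L_1(-2) = (3)·(-5)/[(7)·(-1)] = 15/7
L_2(-2) = (3)·(-4)/[(8)·(1)] = -3/2
Sum: 3·(5/14) + (-9)·(15/7) + 1·(-3/2) = -138/7

-138/7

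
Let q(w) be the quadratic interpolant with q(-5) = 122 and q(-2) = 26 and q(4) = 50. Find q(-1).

10

Using Newton's divided-difference form:
q[-5,-2] = (26 - 122) / (-2 - (-5)) = -32
q[-2,4] = (50 - 26) / (4 - (-2)) = 4
q[-5,-2,4] = (4 - (-32)) / (4 - (-5)) = 4
q(-1) = 122 + (-32)·(4) + 4·(4)·(1) = 10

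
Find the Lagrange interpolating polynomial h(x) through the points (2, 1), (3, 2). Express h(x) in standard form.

Build the Lagrange basis polynomials:
L_0(x) = (x - 3) / [-1] = -x + 3
L_1(x) = (x - 2) / [1] = x - 2
h(x) = 1·L_0 + 2·L_1
  1·L_0(x) = -x + 3
  2·L_1(x) = 2x - 4
Adding term by term: x - 1

h(x) = x - 1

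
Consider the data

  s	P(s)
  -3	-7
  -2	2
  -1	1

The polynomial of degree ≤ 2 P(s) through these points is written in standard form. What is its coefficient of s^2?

L_0(s) = (s + 2)(s + 1) / [2] = (1/2)s^2 + (3/2)s + 1
L_1(s) = (s + 3)(s + 1) / [-1] = -s^2 - 4s - 3
L_2(s) = (s + 3)(s + 2) / [2] = (1/2)s^2 + (5/2)s + 3
P(s) = (-7)·L_0 + 2·L_1 + 1·L_2
Only the coefficient of s^2 is needed; take it from each L_i and combine:
(-7)·(1/2) + 2·(-1) + 1·(1/2) = -5

-5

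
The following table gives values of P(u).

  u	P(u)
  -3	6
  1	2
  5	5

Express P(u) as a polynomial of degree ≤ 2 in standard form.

P(u) = (7/32)u^2 - (9/16)u + 75/32

Build the Lagrange basis polynomials:
L_0(u) = (u - 1)(u - 5) / [32] = (1/32)u^2 - (3/16)u + 5/32
L_1(u) = (u + 3)(u - 5) / [-16] = -(1/16)u^2 + (1/8)u + 15/16
L_2(u) = (u + 3)(u - 1) / [32] = (1/32)u^2 + (1/16)u - 3/32
P(u) = 6·L_0 + 2·L_1 + 5·L_2
  6·L_0(u) = (3/16)u^2 - (9/8)u + 15/16
  2·L_1(u) = -(1/8)u^2 + (1/4)u + 15/8
  5·L_2(u) = (5/32)u^2 + (5/16)u - 15/32
Adding term by term: (7/32)u^2 - (9/16)u + 75/32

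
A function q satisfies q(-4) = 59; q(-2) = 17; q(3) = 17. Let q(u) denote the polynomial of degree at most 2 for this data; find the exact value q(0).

Using Newton's divided-difference form:
q[-4,-2] = (17 - 59) / (-2 - (-4)) = -21
q[-2,3] = (17 - 17) / (3 - (-2)) = 0
q[-4,-2,3] = (0 - (-21)) / (3 - (-4)) = 3
q(0) = 59 + (-21)·(4) + 3·(4)·(2) = -1

-1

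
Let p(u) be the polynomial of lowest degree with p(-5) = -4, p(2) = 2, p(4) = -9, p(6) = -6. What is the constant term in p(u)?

Build the Lagrange basis polynomials:
L_0(u) = (u - 2)(u - 4)(u - 6) / [-693] = -(1/693)u^3 + (4/231)u^2 - (4/63)u + 16/231
L_1(u) = (u + 5)(u - 4)(u - 6) / [56] = (1/56)u^3 - (5/56)u^2 - (13/28)u + 15/7
L_2(u) = (u + 5)(u - 2)(u - 6) / [-36] = -(1/36)u^3 + (1/12)u^2 + (7/9)u - 5/3
L_3(u) = (u + 5)(u - 2)(u - 4) / [88] = (1/88)u^3 - (1/88)u^2 - (1/4)u + 5/11
p(u) = (-4)·L_0 + 2·L_1 + (-9)·L_2 + (-6)·L_3
Only the constant term is needed; take it from each L_i and combine:
(-4)·(16/231) + 2·(15/7) + (-9)·(-5/3) + (-6)·(5/11) = 3761/231

3761/231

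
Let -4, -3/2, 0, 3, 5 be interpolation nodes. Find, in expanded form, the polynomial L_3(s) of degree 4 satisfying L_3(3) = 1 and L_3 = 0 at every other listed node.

L_3(s) = -(1/189)s^4 - (1/378)s^3 + (43/378)s^2 + (10/63)s

L_3(s) = (s + 4)(s + 3/2)s(s - 5) / [(7)·(9/2)·(3)·(-2)]
       = (s^4 + (1/2)s^3 - (43/2)s^2 - 30s) / (-189)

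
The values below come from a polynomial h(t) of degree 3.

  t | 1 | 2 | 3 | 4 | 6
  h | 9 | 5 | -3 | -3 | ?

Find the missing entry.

The 4 known values determine h uniquely (degree ≤ 3).
Evaluate each Lagrange basis at t = 6:
L_0(6) = (4)·(3)·(2)/[(-1)·(-2)·(-3)] = -4
L_1(6) = (5)·(3)·(2)/[(1)·(-1)·(-2)] = 15
L_2(6) = (5)·(4)·(2)/[(2)·(1)·(-1)] = -20
L_3(6) = (5)·(4)·(3)/[(3)·(2)·(1)] = 10
Sum: 9·(-4) + 5·(15) + (-3)·(-20) + (-3)·(10) = 69

69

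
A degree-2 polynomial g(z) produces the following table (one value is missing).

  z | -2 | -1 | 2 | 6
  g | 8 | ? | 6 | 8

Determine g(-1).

57/8

The 3 known values determine g uniquely (degree ≤ 2).
L_0(-1) = (-3)·(-7)/[(-4)·(-8)] = 21/32
L_1(-1) = (1)·(-7)/[(4)·(-4)] = 7/16
L_2(-1) = (1)·(-3)/[(8)·(4)] = -3/32
Sum: 8·(21/32) + 6·(7/16) + 8·(-3/32) = 57/8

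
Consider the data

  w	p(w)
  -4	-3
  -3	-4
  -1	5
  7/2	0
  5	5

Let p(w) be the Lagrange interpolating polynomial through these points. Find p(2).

545/104

L_0(2) = (5)·(3)·(-3/2)·(-3)/[(-1)·(-3)·(-15/2)·(-9)] = 1/3
L_1(2) = (6)·(3)·(-3/2)·(-3)/[(1)·(-2)·(-13/2)·(-8)] = -81/104
L_2(2) = (6)·(5)·(-3/2)·(-3)/[(3)·(2)·(-9/2)·(-6)] = 5/6
L_3(2) = (6)·(5)·(3)·(-3)/[(15/2)·(13/2)·(9/2)·(-3/2)] = 32/39
L_4(2) = (6)·(5)·(3)·(-3/2)/[(9)·(8)·(6)·(3/2)] = -5/24
Sum: (-3)·(1/3) + (-4)·(-81/104) + 5·(5/6) + 0 + 5·(-5/24) = 545/104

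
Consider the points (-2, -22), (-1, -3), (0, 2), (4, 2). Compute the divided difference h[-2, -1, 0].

h[-2,-1] = (-3 - (-22)) / (-1 - (-2)) = 19
h[-1,0] = (2 - (-3)) / (0 - (-1)) = 5
h[-2,-1,0] = (5 - 19) / (0 - (-2)) = -7

-7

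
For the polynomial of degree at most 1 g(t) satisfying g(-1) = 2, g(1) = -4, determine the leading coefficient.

The leading coefficient equals the top divided difference g[-1,1].
g[-1,1] = (-4 - 2) / (1 - (-1)) = -3

-3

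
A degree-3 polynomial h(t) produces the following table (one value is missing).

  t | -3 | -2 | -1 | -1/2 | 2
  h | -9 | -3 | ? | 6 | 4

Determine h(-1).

The 4 known values determine h uniquely (degree ≤ 3).
L_0(-1) = (1)·(-1/2)·(-3)/[(-1)·(-5/2)·(-5)] = -3/25
L_1(-1) = (2)·(-1/2)·(-3)/[(1)·(-3/2)·(-4)] = 1/2
L_2(-1) = (2)·(1)·(-3)/[(5/2)·(3/2)·(-5/2)] = 16/25
L_3(-1) = (2)·(1)·(-1/2)/[(5)·(4)·(5/2)] = -1/50
Sum: (-9)·(-3/25) + (-3)·(1/2) + 6·(16/25) + 4·(-1/50) = 167/50

167/50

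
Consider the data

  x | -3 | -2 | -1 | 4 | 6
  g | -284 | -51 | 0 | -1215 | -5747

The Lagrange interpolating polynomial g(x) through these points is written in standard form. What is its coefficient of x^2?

-3

L_0(x) = (x + 2)(x + 1)(x - 4)(x - 6) / [126] = (1/126)x^4 - (1/18)x^3 - (2/63)x^2 + (26/63)x + 8/21
L_1(x) = (x + 3)(x + 1)(x - 4)(x - 6) / [-48] = -(1/48)x^4 + (1/8)x^3 + (13/48)x^2 - (11/8)x - 3/2
L_2(x) = (x + 3)(x + 2)(x - 4)(x - 6) / [70] = (1/70)x^4 - (1/14)x^3 - (2/7)x^2 + (6/7)x + 72/35
L_3(x) = (x + 3)(x + 2)(x + 1)(x - 6) / [-420] = -(1/420)x^4 + (5/84)x^2 + (1/7)x + 3/35
L_4(x) = (x + 3)(x + 2)(x + 1)(x - 4) / [1008] = (1/1008)x^4 + (1/504)x^3 - (13/1008)x^2 - (19/504)x - 1/42
g(x) = (-284)·L_0 + (-51)·L_1 + 0·L_2 + (-1215)·L_3 + (-5747)·L_4
Only the coefficient of x^2 is needed; take it from each L_i and combine:
(-284)·(-2/63) + (-51)·(13/48) + 0·(-2/7) + (-1215)·(5/84) + (-5747)·(-13/1008) = -3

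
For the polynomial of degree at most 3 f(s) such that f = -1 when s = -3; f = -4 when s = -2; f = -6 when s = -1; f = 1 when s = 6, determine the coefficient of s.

-47/72

Build the Lagrange basis polynomials:
L_0(s) = (s + 2)(s + 1)(s - 6) / [-18] = -(1/18)s^3 + (1/6)s^2 + (8/9)s + 2/3
L_1(s) = (s + 3)(s + 1)(s - 6) / [8] = (1/8)s^3 - (1/4)s^2 - (21/8)s - 9/4
L_2(s) = (s + 3)(s + 2)(s - 6) / [-14] = -(1/14)s^3 + (1/14)s^2 + (12/7)s + 18/7
L_3(s) = (s + 3)(s + 2)(s + 1) / [504] = (1/504)s^3 + (1/84)s^2 + (11/504)s + 1/84
f(s) = (-1)·L_0 + (-4)·L_1 + (-6)·L_2 + 1·L_3
Only the coefficient of s is needed; take it from each L_i and combine:
(-1)·(8/9) + (-4)·(-21/8) + (-6)·(12/7) + 1·(11/504) = -47/72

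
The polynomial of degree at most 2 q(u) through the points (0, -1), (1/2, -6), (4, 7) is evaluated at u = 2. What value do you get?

Evaluate each Lagrange basis at u = 2:
L_0(2) = (3/2)·(-2)/[(-1/2)·(-4)] = -3/2
L_1(2) = (2)·(-2)/[(1/2)·(-7/2)] = 16/7
L_2(2) = (2)·(3/2)/[(4)·(7/2)] = 3/14
Sum: (-1)·(-3/2) + (-6)·(16/7) + 7·(3/14) = -75/7

-75/7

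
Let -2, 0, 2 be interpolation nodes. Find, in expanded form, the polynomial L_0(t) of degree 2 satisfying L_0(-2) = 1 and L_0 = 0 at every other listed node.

L_0(t) = t(t - 2) / [(-2)·(-4)]
       = (t^2 - 2t) / (8)

L_0(t) = (1/8)t^2 - (1/4)t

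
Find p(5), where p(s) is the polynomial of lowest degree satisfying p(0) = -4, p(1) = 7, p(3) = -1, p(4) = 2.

Using Newton's divided-difference form:
p[0,1] = (7 - (-4)) / (1 - 0) = 11
p[1,3] = (-1 - 7) / (3 - 1) = -4
p[3,4] = (2 - (-1)) / (4 - 3) = 3
p[0,1,3] = (-4 - 11) / (3 - 0) = -5
p[1,3,4] = (3 - (-4)) / (4 - 1) = 7/3
p[0,1,3,4] = (7/3 - (-5)) / (4 - 0) = 11/6
p(5) = -4 + 11·(5) + (-5)·(5)·(4) + (11/6)·(5)·(4)·(2) = 73/3

73/3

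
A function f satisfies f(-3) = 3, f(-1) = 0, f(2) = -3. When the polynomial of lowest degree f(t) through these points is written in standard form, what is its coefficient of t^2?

Build the Lagrange basis polynomials:
L_0(t) = (t + 1)(t - 2) / [10] = (1/10)t^2 - (1/10)t - 1/5
L_1(t) = (t + 3)(t - 2) / [-6] = -(1/6)t^2 - (1/6)t + 1
L_2(t) = (t + 3)(t + 1) / [15] = (1/15)t^2 + (4/15)t + 1/5
f(t) = 3·L_0 + 0·L_1 + (-3)·L_2
Only the coefficient of t^2 is needed; take it from each L_i and combine:
3·(1/10) + 0·(-1/6) + (-3)·(1/15) = 1/10

1/10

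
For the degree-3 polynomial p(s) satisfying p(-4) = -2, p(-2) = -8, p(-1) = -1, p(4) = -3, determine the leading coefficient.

-137/240

L_0(s) = (s + 2)(s + 1)(s - 4) / [-48] = -(1/48)s^3 + (1/48)s^2 + (5/24)s + 1/6
L_1(s) = (s + 4)(s + 1)(s - 4) / [12] = (1/12)s^3 + (1/12)s^2 - (4/3)s - 4/3
L_2(s) = (s + 4)(s + 2)(s - 4) / [-15] = -(1/15)s^3 - (2/15)s^2 + (16/15)s + 32/15
L_3(s) = (s + 4)(s + 2)(s + 1) / [240] = (1/240)s^3 + (7/240)s^2 + (7/120)s + 1/30
p(s) = (-2)·L_0 + (-8)·L_1 + (-1)·L_2 + (-3)·L_3
Only the coefficient of s^3 is needed; take it from each L_i and combine:
(-2)·(-1/48) + (-8)·(1/12) + (-1)·(-1/15) + (-3)·(1/240) = -137/240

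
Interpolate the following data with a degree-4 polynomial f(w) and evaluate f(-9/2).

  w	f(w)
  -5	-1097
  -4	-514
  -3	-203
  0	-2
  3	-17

-12227/16

Using Newton's divided-difference form:
f[-5,-4] = (-514 - (-1097)) / (-4 - (-5)) = 583
f[-4,-3] = (-203 - (-514)) / (-3 - (-4)) = 311
f[-3,0] = (-2 - (-203)) / (0 - (-3)) = 67
f[0,3] = (-17 - (-2)) / (3 - 0) = -5
f[-5,-4,-3] = (311 - 583) / (-3 - (-5)) = -136
f[-4,-3,0] = (67 - 311) / (0 - (-4)) = -61
f[-3,0,3] = (-5 - 67) / (3 - (-3)) = -12
f[-5,-4,-3,0] = (-61 - (-136)) / (0 - (-5)) = 15
f[-4,-3,0,3] = (-12 - (-61)) / (3 - (-4)) = 7
f[-5,-4,-3,0,3] = (7 - 15) / (3 - (-5)) = -1
f(-9/2) = -1097 + 583·(1/2) + (-136)·(1/2)·(-1/2) + 15·(1/2)·(-1/2)·(-3/2) + (-1)·(1/2)·(-1/2)·(-3/2)·(-9/2) = -12227/16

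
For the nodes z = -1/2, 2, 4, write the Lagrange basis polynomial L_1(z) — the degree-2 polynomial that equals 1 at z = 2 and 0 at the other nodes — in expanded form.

L_1(z) = -(1/5)z^2 + (7/10)z + 2/5

L_1(z) = (z + 1/2)(z - 4) / [(5/2)·(-2)]
       = (z^2 - (7/2)z - 2) / (-5)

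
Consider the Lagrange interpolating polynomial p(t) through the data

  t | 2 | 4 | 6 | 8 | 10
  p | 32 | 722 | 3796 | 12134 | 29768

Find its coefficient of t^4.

The leading coefficient equals the top divided difference p[2,4,6,8,10].
p[2,4] = (722 - 32) / (4 - 2) = 345
p[4,6] = (3796 - 722) / (6 - 4) = 1537
p[6,8] = (12134 - 3796) / (8 - 6) = 4169
p[8,10] = (29768 - 12134) / (10 - 8) = 8817
p[2,4,6] = (1537 - 345) / (6 - 2) = 298
p[4,6,8] = (4169 - 1537) / (8 - 4) = 658
p[6,8,10] = (8817 - 4169) / (10 - 6) = 1162
p[2,4,6,8] = (658 - 298) / (8 - 2) = 60
p[4,6,8,10] = (1162 - 658) / (10 - 4) = 84
p[2,4,6,8,10] = (84 - 60) / (10 - 2) = 3

3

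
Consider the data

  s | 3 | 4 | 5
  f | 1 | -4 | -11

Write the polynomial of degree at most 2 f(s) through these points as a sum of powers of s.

f(s) = -s^2 + 2s + 4

Newton's divided differences:
f[3,4] = (-4 - 1) / (4 - 3) = -5
f[4,5] = (-11 - (-4)) / (5 - 4) = -7
f[3,4,5] = (-7 - (-5)) / (5 - 3) = -1
f(s) = 1 + (-5)·(s - 3) + (-1)·(s - 3)(s - 4)
Expanding: f(s) = -s^2 + 2s + 4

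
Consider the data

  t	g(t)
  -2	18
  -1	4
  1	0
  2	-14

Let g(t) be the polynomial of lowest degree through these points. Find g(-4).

Using Newton's divided-difference form:
g[-2,-1] = (4 - 18) / (-1 - (-2)) = -14
g[-1,1] = (0 - 4) / (1 - (-1)) = -2
g[1,2] = (-14 - 0) / (2 - 1) = -14
g[-2,-1,1] = (-2 - (-14)) / (1 - (-2)) = 4
g[-1,1,2] = (-14 - (-2)) / (2 - (-1)) = -4
g[-2,-1,1,2] = (-4 - 4) / (2 - (-2)) = -2
g(-4) = 18 + (-14)·(-2) + 4·(-2)·(-3) + (-2)·(-2)·(-3)·(-5) = 130

130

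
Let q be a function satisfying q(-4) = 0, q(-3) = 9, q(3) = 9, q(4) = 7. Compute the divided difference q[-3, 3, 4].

-2/7

q[-3,3] = (9 - 9) / (3 - (-3)) = 0
q[3,4] = (7 - 9) / (4 - 3) = -2
q[-3,3,4] = (-2 - 0) / (4 - (-3)) = -2/7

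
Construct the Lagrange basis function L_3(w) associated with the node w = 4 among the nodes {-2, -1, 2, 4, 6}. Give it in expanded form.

L_3(w) = (w + 2)(w + 1)(w - 2)(w - 6) / [(6)·(5)·(2)·(-2)]
       = (w^4 - 5w^3 - 10w^2 + 20w + 24) / (-120)

L_3(w) = -(1/120)w^4 + (1/24)w^3 + (1/12)w^2 - (1/6)w - 1/5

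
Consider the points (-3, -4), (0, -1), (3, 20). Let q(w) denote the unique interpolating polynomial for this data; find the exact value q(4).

31

L_0(4) = (4)·(1)/[(-3)·(-6)] = 2/9
L_1(4) = (7)·(1)/[(3)·(-3)] = -7/9
L_2(4) = (7)·(4)/[(6)·(3)] = 14/9
Sum: (-4)·(2/9) + (-1)·(-7/9) + 20·(14/9) = 31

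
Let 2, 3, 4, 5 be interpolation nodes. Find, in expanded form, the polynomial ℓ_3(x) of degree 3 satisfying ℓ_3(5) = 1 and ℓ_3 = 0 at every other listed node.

ℓ_3(x) = (1/6)x^3 - (3/2)x^2 + (13/3)x - 4

ℓ_3(x) = (x - 2)(x - 3)(x - 4) / [(3)·(2)·(1)]
       = (x^3 - 9x^2 + 26x - 24) / (6)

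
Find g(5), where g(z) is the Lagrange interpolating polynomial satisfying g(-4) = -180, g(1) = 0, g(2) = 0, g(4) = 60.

Evaluate each Lagrange basis at z = 5:
L_0(5) = (4)·(3)·(1)/[(-5)·(-6)·(-8)] = -1/20
L_1(5) = (9)·(3)·(1)/[(5)·(-1)·(-3)] = 9/5
L_2(5) = (9)·(4)·(1)/[(6)·(1)·(-2)] = -3
L_3(5) = (9)·(4)·(3)/[(8)·(3)·(2)] = 9/4
Sum: (-180)·(-1/20) + 0 + 0 + 60·(9/4) = 144

144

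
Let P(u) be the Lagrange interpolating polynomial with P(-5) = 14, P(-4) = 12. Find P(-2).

8

Evaluate each Lagrange basis at u = -2:
L_0(-2) = (2)/[(-1)] = -2
L_1(-2) = (3)/[(1)] = 3
Sum: 14·(-2) + 12·(3) = 8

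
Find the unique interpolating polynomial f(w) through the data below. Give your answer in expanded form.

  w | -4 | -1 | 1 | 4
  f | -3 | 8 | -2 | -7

f(w) = (3/10)w^3 - (8/15)w^2 - (53/10)w + 53/15

L_0(w) = (w + 1)(w - 1)(w - 4) / [-120] = -(1/120)w^3 + (1/30)w^2 + (1/120)w - 1/30
L_1(w) = (w + 4)(w - 1)(w - 4) / [30] = (1/30)w^3 - (1/30)w^2 - (8/15)w + 8/15
L_2(w) = (w + 4)(w + 1)(w - 4) / [-30] = -(1/30)w^3 - (1/30)w^2 + (8/15)w + 8/15
L_3(w) = (w + 4)(w + 1)(w - 1) / [120] = (1/120)w^3 + (1/30)w^2 - (1/120)w - 1/30
f(w) = (-3)·L_0 + 8·L_1 + (-2)·L_2 + (-7)·L_3
  (-3)·L_0(w) = (1/40)w^3 - (1/10)w^2 - (1/40)w + 1/10
  8·L_1(w) = (4/15)w^3 - (4/15)w^2 - (64/15)w + 64/15
  (-2)·L_2(w) = (1/15)w^3 + (1/15)w^2 - (16/15)w - 16/15
  (-7)·L_3(w) = -(7/120)w^3 - (7/30)w^2 + (7/120)w + 7/30
Adding term by term: (3/10)w^3 - (8/15)w^2 - (53/10)w + 53/15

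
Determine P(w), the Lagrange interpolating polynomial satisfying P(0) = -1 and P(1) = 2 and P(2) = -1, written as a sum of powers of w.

P(w) = -3w^2 + 6w - 1

Build the Lagrange basis polynomials:
L_0(w) = (w - 1)(w - 2) / [2] = (1/2)w^2 - (3/2)w + 1
L_1(w) = w(w - 2) / [-1] = -w^2 + 2w
L_2(w) = w(w - 1) / [2] = (1/2)w^2 - (1/2)w
P(w) = (-1)·L_0 + 2·L_1 + (-1)·L_2
  (-1)·L_0(w) = -(1/2)w^2 + (3/2)w - 1
  2·L_1(w) = -2w^2 + 4w
  (-1)·L_2(w) = -(1/2)w^2 + (1/2)w
Adding term by term: -3w^2 + 6w - 1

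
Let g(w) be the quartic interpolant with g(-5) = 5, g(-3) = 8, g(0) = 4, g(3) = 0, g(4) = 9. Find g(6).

9313/140

Evaluate each Lagrange basis at w = 6:
L_0(6) = (9)·(6)·(3)·(2)/[(-2)·(-5)·(-8)·(-9)] = 9/20
L_1(6) = (11)·(6)·(3)·(2)/[(2)·(-3)·(-6)·(-7)] = -11/7
L_2(6) = (11)·(9)·(3)·(2)/[(5)·(3)·(-3)·(-4)] = 33/10
L_3(6) = (11)·(9)·(6)·(2)/[(8)·(6)·(3)·(-1)] = -33/4
L_4(6) = (11)·(9)·(6)·(3)/[(9)·(7)·(4)·(1)] = 99/14
Sum: 5·(9/20) + 8·(-11/7) + 4·(33/10) + 0 + 9·(99/14) = 9313/140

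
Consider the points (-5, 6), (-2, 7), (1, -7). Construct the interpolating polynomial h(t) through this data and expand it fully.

h(t) = -(5/6)t^2 - (11/2)t - 2/3

L_0(t) = (t + 2)(t - 1) / [18] = (1/18)t^2 + (1/18)t - 1/9
L_1(t) = (t + 5)(t - 1) / [-9] = -(1/9)t^2 - (4/9)t + 5/9
L_2(t) = (t + 5)(t + 2) / [18] = (1/18)t^2 + (7/18)t + 5/9
h(t) = 6·L_0 + 7·L_1 + (-7)·L_2
  6·L_0(t) = (1/3)t^2 + (1/3)t - 2/3
  7·L_1(t) = -(7/9)t^2 - (28/9)t + 35/9
  (-7)·L_2(t) = -(7/18)t^2 - (49/18)t - 35/9
Adding term by term: -(5/6)t^2 - (11/2)t - 2/3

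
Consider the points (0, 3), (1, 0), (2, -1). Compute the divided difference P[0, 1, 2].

1

P[0,1] = (0 - 3) / (1 - 0) = -3
P[1,2] = (-1 - 0) / (2 - 1) = -1
P[0,1,2] = (-1 - (-3)) / (2 - 0) = 1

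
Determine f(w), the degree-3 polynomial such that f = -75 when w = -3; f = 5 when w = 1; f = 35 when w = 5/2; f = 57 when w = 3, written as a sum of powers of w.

f(w) = 2w^3 - w^2 + 4w

Newton's divided differences:
f[-3,1] = (5 - (-75)) / (1 - (-3)) = 20
f[1,5/2] = (35 - 5) / (5/2 - 1) = 20
f[5/2,3] = (57 - 35) / (3 - 5/2) = 44
f[-3,1,5/2] = (20 - 20) / (5/2 - (-3)) = 0
f[1,5/2,3] = (44 - 20) / (3 - 1) = 12
f[-3,1,5/2,3] = (12 - 0) / (3 - (-3)) = 2
f(w) = -75 + 20·(w + 3) + 2·(w + 3)(w - 1)(w - 5/2)
Expanding: f(w) = 2w^3 - w^2 + 4w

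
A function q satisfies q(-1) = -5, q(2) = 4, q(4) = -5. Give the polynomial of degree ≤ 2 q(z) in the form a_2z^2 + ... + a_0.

q(z) = -(3/2)z^2 + (9/2)z + 1

Newton's divided differences:
q[-1,2] = (4 - (-5)) / (2 - (-1)) = 3
q[2,4] = (-5 - 4) / (4 - 2) = -9/2
q[-1,2,4] = (-9/2 - 3) / (4 - (-1)) = -3/2
q(z) = -5 + 3·(z + 1) + (-3/2)·(z + 1)(z - 2)
Expanding: q(z) = -(3/2)z^2 + (9/2)z + 1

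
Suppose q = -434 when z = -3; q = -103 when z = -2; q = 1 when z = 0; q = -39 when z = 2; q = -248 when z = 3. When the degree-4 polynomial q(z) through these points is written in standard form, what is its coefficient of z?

4

Build the Lagrange basis polynomials:
L_0(z) = (z + 2)z(z - 2)(z - 3) / [90] = (1/90)z^4 - (1/30)z^3 - (2/45)z^2 + (2/15)z
L_1(z) = (z + 3)z(z - 2)(z - 3) / [-40] = -(1/40)z^4 + (1/20)z^3 + (9/40)z^2 - (9/20)z
L_2(z) = (z + 3)(z + 2)(z - 2)(z - 3) / [36] = (1/36)z^4 - (13/36)z^2 + 1
L_3(z) = (z + 3)(z + 2)z(z - 3) / [-40] = -(1/40)z^4 - (1/20)z^3 + (9/40)z^2 + (9/20)z
L_4(z) = (z + 3)(z + 2)z(z - 2) / [90] = (1/90)z^4 + (1/30)z^3 - (2/45)z^2 - (2/15)z
q(z) = (-434)·L_0 + (-103)·L_1 + 1·L_2 + (-39)·L_3 + (-248)·L_4
Only the coefficient of z is needed; take it from each L_i and combine:
(-434)·(2/15) + (-103)·(-9/20) + 1·(0) + (-39)·(9/20) + (-248)·(-2/15) = 4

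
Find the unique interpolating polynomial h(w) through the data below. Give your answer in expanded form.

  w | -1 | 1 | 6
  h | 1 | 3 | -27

L_0(w) = (w - 1)(w - 6) / [14] = (1/14)w^2 - (1/2)w + 3/7
L_1(w) = (w + 1)(w - 6) / [-10] = -(1/10)w^2 + (1/2)w + 3/5
L_2(w) = (w + 1)(w - 1) / [35] = (1/35)w^2 - 1/35
h(w) = 1·L_0 + 3·L_1 + (-27)·L_2
  1·L_0(w) = (1/14)w^2 - (1/2)w + 3/7
  3·L_1(w) = -(3/10)w^2 + (3/2)w + 9/5
  (-27)·L_2(w) = -(27/35)w^2 + 27/35
Adding term by term: -w^2 + w + 3

h(w) = -w^2 + w + 3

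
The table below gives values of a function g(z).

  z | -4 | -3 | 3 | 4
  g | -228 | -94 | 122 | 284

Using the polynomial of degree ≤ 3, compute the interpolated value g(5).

Using Newton's divided-difference form:
g[-4,-3] = (-94 - (-228)) / (-3 - (-4)) = 134
g[-3,3] = (122 - (-94)) / (3 - (-3)) = 36
g[3,4] = (284 - 122) / (4 - 3) = 162
g[-4,-3,3] = (36 - 134) / (3 - (-4)) = -14
g[-3,3,4] = (162 - 36) / (4 - (-3)) = 18
g[-4,-3,3,4] = (18 - (-14)) / (4 - (-4)) = 4
g(5) = -228 + 134·(9) + (-14)·(9)·(8) + 4·(9)·(8)·(2) = 546

546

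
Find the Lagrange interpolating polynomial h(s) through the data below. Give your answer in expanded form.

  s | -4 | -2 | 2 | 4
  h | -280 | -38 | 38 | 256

h(s) = 4s^3 - s^2 + 3s + 4

Build the Lagrange basis polynomials:
L_0(s) = (s + 2)(s - 2)(s - 4) / [-96] = -(1/96)s^3 + (1/24)s^2 + (1/24)s - 1/6
L_1(s) = (s + 4)(s - 2)(s - 4) / [48] = (1/48)s^3 - (1/24)s^2 - (1/3)s + 2/3
L_2(s) = (s + 4)(s + 2)(s - 4) / [-48] = -(1/48)s^3 - (1/24)s^2 + (1/3)s + 2/3
L_3(s) = (s + 4)(s + 2)(s - 2) / [96] = (1/96)s^3 + (1/24)s^2 - (1/24)s - 1/6
h(s) = (-280)·L_0 + (-38)·L_1 + 38·L_2 + 256·L_3
  (-280)·L_0(s) = (35/12)s^3 - (35/3)s^2 - (35/3)s + 140/3
  (-38)·L_1(s) = -(19/24)s^3 + (19/12)s^2 + (38/3)s - 76/3
  38·L_2(s) = -(19/24)s^3 - (19/12)s^2 + (38/3)s + 76/3
  256·L_3(s) = (8/3)s^3 + (32/3)s^2 - (32/3)s - 128/3
Adding term by term: 4s^3 - s^2 + 3s + 4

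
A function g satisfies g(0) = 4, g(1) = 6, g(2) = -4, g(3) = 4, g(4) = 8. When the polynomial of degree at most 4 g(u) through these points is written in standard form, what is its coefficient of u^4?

-13/6

L_0(u) = (u - 1)(u - 2)(u - 3)(u - 4) / [24] = (1/24)u^4 - (5/12)u^3 + (35/24)u^2 - (25/12)u + 1
L_1(u) = u(u - 2)(u - 3)(u - 4) / [-6] = -(1/6)u^4 + (3/2)u^3 - (13/3)u^2 + 4u
L_2(u) = u(u - 1)(u - 3)(u - 4) / [4] = (1/4)u^4 - 2u^3 + (19/4)u^2 - 3u
L_3(u) = u(u - 1)(u - 2)(u - 4) / [-6] = -(1/6)u^4 + (7/6)u^3 - (7/3)u^2 + (4/3)u
L_4(u) = u(u - 1)(u - 2)(u - 3) / [24] = (1/24)u^4 - (1/4)u^3 + (11/24)u^2 - (1/4)u
g(u) = 4·L_0 + 6·L_1 + (-4)·L_2 + 4·L_3 + 8·L_4
Only the coefficient of u^4 is needed; take it from each L_i and combine:
4·(1/24) + 6·(-1/6) + (-4)·(1/4) + 4·(-1/6) + 8·(1/24) = -13/6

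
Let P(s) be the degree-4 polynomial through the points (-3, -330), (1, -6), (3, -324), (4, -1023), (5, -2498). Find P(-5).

-2508

Evaluate each Lagrange basis at s = -5:
L_0(-5) = (-6)·(-8)·(-9)·(-10)/[(-4)·(-6)·(-7)·(-8)] = 45/14
L_1(-5) = (-2)·(-8)·(-9)·(-10)/[(4)·(-2)·(-3)·(-4)] = -15
L_2(-5) = (-2)·(-6)·(-9)·(-10)/[(6)·(2)·(-1)·(-2)] = 45
L_3(-5) = (-2)·(-6)·(-8)·(-10)/[(7)·(3)·(1)·(-1)] = -320/7
L_4(-5) = (-2)·(-6)·(-8)·(-9)/[(8)·(4)·(2)·(1)] = 27/2
Sum: (-330)·(45/14) + (-6)·(-15) + (-324)·(45) + (-1023)·(-320/7) + (-2498)·(27/2) = -2508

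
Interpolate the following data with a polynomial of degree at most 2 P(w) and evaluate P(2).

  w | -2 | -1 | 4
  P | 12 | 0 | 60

Using Newton's divided-difference form:
P[-2,-1] = (0 - 12) / (-1 - (-2)) = -12
P[-1,4] = (60 - 0) / (4 - (-1)) = 12
P[-2,-1,4] = (12 - (-12)) / (4 - (-2)) = 4
P(2) = 12 + (-12)·(4) + 4·(4)·(3) = 12

12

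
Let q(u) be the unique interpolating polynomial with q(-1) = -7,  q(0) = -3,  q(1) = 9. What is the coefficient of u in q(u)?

8

L_0(u) = u(u - 1) / [2] = (1/2)u^2 - (1/2)u
L_1(u) = (u + 1)(u - 1) / [-1] = -u^2 + 1
L_2(u) = (u + 1)u / [2] = (1/2)u^2 + (1/2)u
q(u) = (-7)·L_0 + (-3)·L_1 + 9·L_2
Only the coefficient of u is needed; take it from each L_i and combine:
(-7)·(-1/2) + (-3)·(0) + 9·(1/2) = 8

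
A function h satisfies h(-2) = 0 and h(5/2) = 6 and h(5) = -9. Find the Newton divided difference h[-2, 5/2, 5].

h[-2,5/2] = (6 - 0) / (5/2 - (-2)) = 4/3
h[5/2,5] = (-9 - 6) / (5 - 5/2) = -6
h[-2,5/2,5] = (-6 - 4/3) / (5 - (-2)) = -22/21

-22/21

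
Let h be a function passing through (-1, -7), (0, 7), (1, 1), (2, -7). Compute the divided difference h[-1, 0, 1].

h[-1,0] = (7 - (-7)) / (0 - (-1)) = 14
h[0,1] = (1 - 7) / (1 - 0) = -6
h[-1,0,1] = (-6 - 14) / (1 - (-1)) = -10

-10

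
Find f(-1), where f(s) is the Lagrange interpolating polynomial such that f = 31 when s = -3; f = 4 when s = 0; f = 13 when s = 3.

Evaluate each Lagrange basis at s = -1:
L_0(-1) = (-1)·(-4)/[(-3)·(-6)] = 2/9
L_1(-1) = (2)·(-4)/[(3)·(-3)] = 8/9
L_2(-1) = (2)·(-1)/[(6)·(3)] = -1/9
Sum: 31·(2/9) + 4·(8/9) + 13·(-1/9) = 9

9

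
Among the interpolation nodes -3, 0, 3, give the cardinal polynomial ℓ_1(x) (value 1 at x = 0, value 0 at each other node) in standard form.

ℓ_1(x) = -(1/9)x^2 + 1

ℓ_1(x) = (x + 3)(x - 3) / [(3)·(-3)]
       = (x^2 - 9) / (-9)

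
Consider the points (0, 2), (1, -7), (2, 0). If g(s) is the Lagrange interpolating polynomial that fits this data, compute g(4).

62

Evaluate each Lagrange basis at s = 4:
L_0(4) = (3)·(2)/[(-1)·(-2)] = 3
L_1(4) = (4)·(2)/[(1)·(-1)] = -8
L_2(4) = (4)·(3)/[(2)·(1)] = 6
Sum: 2·(3) + (-7)·(-8) + 0 = 62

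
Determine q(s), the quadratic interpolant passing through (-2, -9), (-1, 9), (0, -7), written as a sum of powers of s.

q(s) = -17s^2 - 33s - 7

Build the Lagrange basis polynomials:
L_0(s) = (s + 1)s / [2] = (1/2)s^2 + (1/2)s
L_1(s) = (s + 2)s / [-1] = -s^2 - 2s
L_2(s) = (s + 2)(s + 1) / [2] = (1/2)s^2 + (3/2)s + 1
q(s) = (-9)·L_0 + 9·L_1 + (-7)·L_2
  (-9)·L_0(s) = -(9/2)s^2 - (9/2)s
  9·L_1(s) = -9s^2 - 18s
  (-7)·L_2(s) = -(7/2)s^2 - (21/2)s - 7
Adding term by term: -17s^2 - 33s - 7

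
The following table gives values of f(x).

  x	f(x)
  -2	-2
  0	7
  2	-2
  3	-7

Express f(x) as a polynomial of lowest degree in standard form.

f(x) = (5/12)x^3 - (9/4)x^2 - (5/3)x + 7

Build the Lagrange basis polynomials:
L_0(x) = x(x - 2)(x - 3) / [-40] = -(1/40)x^3 + (1/8)x^2 - (3/20)x
L_1(x) = (x + 2)(x - 2)(x - 3) / [12] = (1/12)x^3 - (1/4)x^2 - (1/3)x + 1
L_2(x) = (x + 2)x(x - 3) / [-8] = -(1/8)x^3 + (1/8)x^2 + (3/4)x
L_3(x) = (x + 2)x(x - 2) / [15] = (1/15)x^3 - (4/15)x
f(x) = (-2)·L_0 + 7·L_1 + (-2)·L_2 + (-7)·L_3
  (-2)·L_0(x) = (1/20)x^3 - (1/4)x^2 + (3/10)x
  7·L_1(x) = (7/12)x^3 - (7/4)x^2 - (7/3)x + 7
  (-2)·L_2(x) = (1/4)x^3 - (1/4)x^2 - (3/2)x
  (-7)·L_3(x) = -(7/15)x^3 + (28/15)x
Adding term by term: (5/12)x^3 - (9/4)x^2 - (5/3)x + 7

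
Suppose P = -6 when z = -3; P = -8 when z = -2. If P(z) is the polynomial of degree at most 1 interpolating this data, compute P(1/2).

L_0(1/2) = (5/2)/[(-1)] = -5/2
L_1(1/2) = (7/2)/[(1)] = 7/2
Sum: (-6)·(-5/2) + (-8)·(7/2) = -13

-13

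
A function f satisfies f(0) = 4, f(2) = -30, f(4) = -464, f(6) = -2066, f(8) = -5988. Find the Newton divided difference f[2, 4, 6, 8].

f[2,4] = (-464 - (-30)) / (4 - 2) = -217
f[4,6] = (-2066 - (-464)) / (6 - 4) = -801
f[6,8] = (-5988 - (-2066)) / (8 - 6) = -1961
f[2,4,6] = (-801 - (-217)) / (6 - 2) = -146
f[4,6,8] = (-1961 - (-801)) / (8 - 4) = -290
f[2,4,6,8] = (-290 - (-146)) / (8 - 2) = -24

-24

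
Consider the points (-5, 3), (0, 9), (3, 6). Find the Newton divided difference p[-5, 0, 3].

p[-5,0] = (9 - 3) / (0 - (-5)) = 6/5
p[0,3] = (6 - 9) / (3 - 0) = -1
p[-5,0,3] = (-1 - 6/5) / (3 - (-5)) = -11/40

-11/40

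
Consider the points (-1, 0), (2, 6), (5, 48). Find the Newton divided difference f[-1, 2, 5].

2

f[-1,2] = (6 - 0) / (2 - (-1)) = 2
f[2,5] = (48 - 6) / (5 - 2) = 14
f[-1,2,5] = (14 - 2) / (5 - (-1)) = 2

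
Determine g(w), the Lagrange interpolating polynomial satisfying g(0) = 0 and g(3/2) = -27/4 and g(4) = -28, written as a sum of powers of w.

L_0(w) = (w - 3/2)(w - 4) / [6] = (1/6)w^2 - (11/12)w + 1
L_1(w) = w(w - 4) / [-15/4] = -(4/15)w^2 + (16/15)w
L_2(w) = w(w - 3/2) / [10] = (1/10)w^2 - (3/20)w
g(w) = 0·L_0 + (-27/4)·L_1 + (-28)·L_2
  0·L_0(w) = 0
  (-27/4)·L_1(w) = (9/5)w^2 - (36/5)w
  (-28)·L_2(w) = -(14/5)w^2 + (21/5)w
Adding term by term: -w^2 - 3w

g(w) = -w^2 - 3w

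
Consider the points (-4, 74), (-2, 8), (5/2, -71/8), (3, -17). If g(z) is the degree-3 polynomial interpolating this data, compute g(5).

L_0(5) = (7)·(5/2)·(2)/[(-2)·(-13/2)·(-7)] = -5/13
L_1(5) = (9)·(5/2)·(2)/[(2)·(-9/2)·(-5)] = 1
L_2(5) = (9)·(7)·(2)/[(13/2)·(9/2)·(-1/2)] = -112/13
L_3(5) = (9)·(7)·(5/2)/[(7)·(5)·(1/2)] = 9
Sum: 74·(-5/13) + 8·(1) + (-71/8)·(-112/13) + (-17)·(9) = -97

-97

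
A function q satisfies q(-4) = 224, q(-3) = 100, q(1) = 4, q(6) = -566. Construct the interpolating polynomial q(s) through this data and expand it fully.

Newton's divided differences:
q[-4,-3] = (100 - 224) / (-3 - (-4)) = -124
q[-3,1] = (4 - 100) / (1 - (-3)) = -24
q[1,6] = (-566 - 4) / (6 - 1) = -114
q[-4,-3,1] = (-24 - (-124)) / (1 - (-4)) = 20
q[-3,1,6] = (-114 - (-24)) / (6 - (-3)) = -10
q[-4,-3,1,6] = (-10 - 20) / (6 - (-4)) = -3
q(s) = 224 + (-124)·(s + 4) + 20·(s + 4)(s + 3) + (-3)·(s + 4)(s + 3)(s - 1)
Expanding: q(s) = -3s^3 + 2s^2 + s + 4

q(s) = -3s^3 + 2s^2 + s + 4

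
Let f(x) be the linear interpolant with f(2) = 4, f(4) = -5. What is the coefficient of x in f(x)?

-9/2

The leading coefficient equals the top divided difference f[2,4].
f[2,4] = (-5 - 4) / (4 - 2) = -9/2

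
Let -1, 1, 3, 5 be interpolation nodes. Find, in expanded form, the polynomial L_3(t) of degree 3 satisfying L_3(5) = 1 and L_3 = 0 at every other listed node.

L_3(t) = (t + 1)(t - 1)(t - 3) / [(6)·(4)·(2)]
       = (t^3 - 3t^2 - t + 3) / (48)

L_3(t) = (1/48)t^3 - (1/16)t^2 - (1/48)t + 1/16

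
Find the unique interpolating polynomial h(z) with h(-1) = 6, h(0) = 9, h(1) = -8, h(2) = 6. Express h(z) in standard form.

Newton's divided differences:
h[-1,0] = (9 - 6) / (0 - (-1)) = 3
h[0,1] = (-8 - 9) / (1 - 0) = -17
h[1,2] = (6 - (-8)) / (2 - 1) = 14
h[-1,0,1] = (-17 - 3) / (1 - (-1)) = -10
h[0,1,2] = (14 - (-17)) / (2 - 0) = 31/2
h[-1,0,1,2] = (31/2 - (-10)) / (2 - (-1)) = 17/2
h(z) = 6 + 3·(z + 1) + (-10)·(z + 1)z + (17/2)·(z + 1)z(z - 1)
Expanding: h(z) = (17/2)z^3 - 10z^2 - (31/2)z + 9

h(z) = (17/2)z^3 - 10z^2 - (31/2)z + 9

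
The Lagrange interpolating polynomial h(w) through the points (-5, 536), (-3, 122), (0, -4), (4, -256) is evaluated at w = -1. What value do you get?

4

Evaluate each Lagrange basis at w = -1:
L_0(-1) = (2)·(-1)·(-5)/[(-2)·(-5)·(-9)] = -1/9
L_1(-1) = (4)·(-1)·(-5)/[(2)·(-3)·(-7)] = 10/21
L_2(-1) = (4)·(2)·(-5)/[(5)·(3)·(-4)] = 2/3
L_3(-1) = (4)·(2)·(-1)/[(9)·(7)·(4)] = -2/63
Sum: 536·(-1/9) + 122·(10/21) + (-4)·(2/3) + (-256)·(-2/63) = 4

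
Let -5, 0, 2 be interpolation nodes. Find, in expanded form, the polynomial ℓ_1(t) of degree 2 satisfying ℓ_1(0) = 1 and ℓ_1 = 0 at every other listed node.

ℓ_1(t) = -(1/10)t^2 - (3/10)t + 1

ℓ_1(t) = (t + 5)(t - 2) / [(5)·(-2)]
       = (t^2 + 3t - 10) / (-10)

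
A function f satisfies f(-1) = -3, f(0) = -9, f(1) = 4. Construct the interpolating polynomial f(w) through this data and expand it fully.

f(w) = (19/2)w^2 + (7/2)w - 9

Build the Lagrange basis polynomials:
L_0(w) = w(w - 1) / [2] = (1/2)w^2 - (1/2)w
L_1(w) = (w + 1)(w - 1) / [-1] = -w^2 + 1
L_2(w) = (w + 1)w / [2] = (1/2)w^2 + (1/2)w
f(w) = (-3)·L_0 + (-9)·L_1 + 4·L_2
  (-3)·L_0(w) = -(3/2)w^2 + (3/2)w
  (-9)·L_1(w) = 9w^2 - 9
  4·L_2(w) = 2w^2 + 2w
Adding term by term: (19/2)w^2 + (7/2)w - 9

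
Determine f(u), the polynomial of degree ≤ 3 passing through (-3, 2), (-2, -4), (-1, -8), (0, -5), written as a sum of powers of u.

f(u) = (5/6)u^3 + 6u^2 + (49/6)u - 5

L_0(u) = (u + 2)(u + 1)u / [-6] = -(1/6)u^3 - (1/2)u^2 - (1/3)u
L_1(u) = (u + 3)(u + 1)u / [2] = (1/2)u^3 + 2u^2 + (3/2)u
L_2(u) = (u + 3)(u + 2)u / [-2] = -(1/2)u^3 - (5/2)u^2 - 3u
L_3(u) = (u + 3)(u + 2)(u + 1) / [6] = (1/6)u^3 + u^2 + (11/6)u + 1
f(u) = 2·L_0 + (-4)·L_1 + (-8)·L_2 + (-5)·L_3
  2·L_0(u) = -(1/3)u^3 - u^2 - (2/3)u
  (-4)·L_1(u) = -2u^3 - 8u^2 - 6u
  (-8)·L_2(u) = 4u^3 + 20u^2 + 24u
  (-5)·L_3(u) = -(5/6)u^3 - 5u^2 - (55/6)u - 5
Adding term by term: (5/6)u^3 + 6u^2 + (49/6)u - 5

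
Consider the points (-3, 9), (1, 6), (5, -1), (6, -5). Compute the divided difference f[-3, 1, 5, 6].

f[-3,1] = (6 - 9) / (1 - (-3)) = -3/4
f[1,5] = (-1 - 6) / (5 - 1) = -7/4
f[5,6] = (-5 - (-1)) / (6 - 5) = -4
f[-3,1,5] = (-7/4 - (-3/4)) / (5 - (-3)) = -1/8
f[1,5,6] = (-4 - (-7/4)) / (6 - 1) = -9/20
f[-3,1,5,6] = (-9/20 - (-1/8)) / (6 - (-3)) = -13/360

-13/360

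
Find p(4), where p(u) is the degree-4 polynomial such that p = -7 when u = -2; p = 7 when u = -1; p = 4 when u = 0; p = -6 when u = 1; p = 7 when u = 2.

322

Using Newton's divided-difference form:
p[-2,-1] = (7 - (-7)) / (-1 - (-2)) = 14
p[-1,0] = (4 - 7) / (0 - (-1)) = -3
p[0,1] = (-6 - 4) / (1 - 0) = -10
p[1,2] = (7 - (-6)) / (2 - 1) = 13
p[-2,-1,0] = (-3 - 14) / (0 - (-2)) = -17/2
p[-1,0,1] = (-10 - (-3)) / (1 - (-1)) = -7/2
p[0,1,2] = (13 - (-10)) / (2 - 0) = 23/2
p[-2,-1,0,1] = (-7/2 - (-17/2)) / (1 - (-2)) = 5/3
p[-1,0,1,2] = (23/2 - (-7/2)) / (2 - (-1)) = 5
p[-2,-1,0,1,2] = (5 - 5/3) / (2 - (-2)) = 5/6
p(4) = -7 + 14·(6) + (-17/2)·(6)·(5) + (5/3)·(6)·(5)·(4) + (5/6)·(6)·(5)·(4)·(3) = 322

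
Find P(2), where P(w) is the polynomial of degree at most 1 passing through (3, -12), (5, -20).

-8

Evaluate each Lagrange basis at w = 2:
L_0(2) = (-3)/[(-2)] = 3/2
L_1(2) = (-1)/[(2)] = -1/2
Sum: (-12)·(3/2) + (-20)·(-1/2) = -8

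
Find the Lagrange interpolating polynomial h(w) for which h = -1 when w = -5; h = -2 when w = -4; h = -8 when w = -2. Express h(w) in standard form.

Build the Lagrange basis polynomials:
L_0(w) = (w + 4)(w + 2) / [3] = (1/3)w^2 + 2w + 8/3
L_1(w) = (w + 5)(w + 2) / [-2] = -(1/2)w^2 - (7/2)w - 5
L_2(w) = (w + 5)(w + 4) / [6] = (1/6)w^2 + (3/2)w + 10/3
h(w) = (-1)·L_0 + (-2)·L_1 + (-8)·L_2
  (-1)·L_0(w) = -(1/3)w^2 - 2w - 8/3
  (-2)·L_1(w) = w^2 + 7w + 10
  (-8)·L_2(w) = -(4/3)w^2 - 12w - 80/3
Adding term by term: -(2/3)w^2 - 7w - 58/3

h(w) = -(2/3)w^2 - 7w - 58/3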